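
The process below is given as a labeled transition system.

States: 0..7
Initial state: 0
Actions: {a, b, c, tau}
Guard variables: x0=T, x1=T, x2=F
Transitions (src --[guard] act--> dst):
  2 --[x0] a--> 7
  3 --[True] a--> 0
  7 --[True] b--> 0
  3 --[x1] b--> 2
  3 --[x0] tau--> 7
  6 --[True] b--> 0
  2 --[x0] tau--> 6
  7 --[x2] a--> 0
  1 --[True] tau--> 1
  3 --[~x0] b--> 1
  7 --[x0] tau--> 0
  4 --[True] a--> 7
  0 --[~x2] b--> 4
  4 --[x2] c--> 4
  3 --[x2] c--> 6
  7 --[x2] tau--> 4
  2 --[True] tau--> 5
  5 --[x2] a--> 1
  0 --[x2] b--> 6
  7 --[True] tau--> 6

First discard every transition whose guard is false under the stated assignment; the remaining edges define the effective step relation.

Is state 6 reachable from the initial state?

Answer: REACHABLE

Trace:
Guard filter leaves 13 enabled edge(s).
Layer 0: {0}
Layer 1: {4}  now seen {0,4}
Layer 2: {7}  now seen {0,4,7}
Layer 3: {6}  now seen {0,4,6,7}
Reachable = {0,4,6,7}
witness 6: b·a·tau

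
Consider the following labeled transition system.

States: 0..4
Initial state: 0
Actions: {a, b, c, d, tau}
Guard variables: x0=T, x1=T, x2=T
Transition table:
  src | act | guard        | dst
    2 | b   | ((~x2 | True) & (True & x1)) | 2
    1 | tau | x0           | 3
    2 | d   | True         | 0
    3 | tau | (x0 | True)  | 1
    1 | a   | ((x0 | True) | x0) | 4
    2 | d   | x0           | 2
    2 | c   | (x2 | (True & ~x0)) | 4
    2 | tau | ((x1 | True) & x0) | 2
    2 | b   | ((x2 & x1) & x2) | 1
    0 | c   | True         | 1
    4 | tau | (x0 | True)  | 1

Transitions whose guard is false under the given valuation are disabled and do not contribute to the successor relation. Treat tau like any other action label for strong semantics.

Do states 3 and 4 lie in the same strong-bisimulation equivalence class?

Answer: BISIMILAR

Analysis:
Refine partition for ~:
  round 0: {{0,1,2,3,4}}
  round 1: {{0},{1},{2},{3,4}}
4 equivalence class(es) (converged in 2)
3∈{3,4}, 4∈{3,4}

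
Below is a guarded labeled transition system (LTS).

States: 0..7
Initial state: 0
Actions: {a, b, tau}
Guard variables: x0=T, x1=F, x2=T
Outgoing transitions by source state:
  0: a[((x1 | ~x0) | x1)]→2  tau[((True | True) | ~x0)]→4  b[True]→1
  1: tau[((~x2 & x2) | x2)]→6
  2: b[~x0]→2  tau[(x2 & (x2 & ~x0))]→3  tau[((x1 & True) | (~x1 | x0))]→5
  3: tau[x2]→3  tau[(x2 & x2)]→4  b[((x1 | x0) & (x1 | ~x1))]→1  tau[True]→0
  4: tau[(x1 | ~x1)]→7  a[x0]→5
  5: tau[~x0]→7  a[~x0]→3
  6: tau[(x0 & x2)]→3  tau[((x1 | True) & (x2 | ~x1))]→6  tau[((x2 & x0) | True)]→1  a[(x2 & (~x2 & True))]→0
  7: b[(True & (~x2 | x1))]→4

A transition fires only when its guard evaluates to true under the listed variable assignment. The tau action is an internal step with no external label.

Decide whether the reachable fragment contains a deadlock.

Reach set: {0,1,3,4,5,6,7}
  0: b→1  tau→4  [2 exit(s)]
  1: tau→6  [1 exit(s)]
  3: b→1  tau→0  tau→3  tau→4  [4 exit(s)]
  4: a→5  tau→7  [2 exit(s)]
  5: ∅  [no exit]
  6: tau→1  tau→3  tau→6  [3 exit(s)]
  7: ∅  [no exit]
Path to 5: tau·a

Answer: DEADLOCK at state 5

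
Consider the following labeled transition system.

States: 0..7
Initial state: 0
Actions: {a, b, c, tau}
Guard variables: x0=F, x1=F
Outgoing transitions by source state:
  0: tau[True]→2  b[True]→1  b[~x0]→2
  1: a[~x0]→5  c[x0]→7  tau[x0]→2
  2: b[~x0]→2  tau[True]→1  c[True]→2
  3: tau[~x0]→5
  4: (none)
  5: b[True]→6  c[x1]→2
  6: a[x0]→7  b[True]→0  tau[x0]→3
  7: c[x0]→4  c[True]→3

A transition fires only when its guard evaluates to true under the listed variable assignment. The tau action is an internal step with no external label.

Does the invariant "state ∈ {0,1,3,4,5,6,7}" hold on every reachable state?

Answer: INVARIANT VIOLATED at state 2

Working:
Inv-set: {0,1,3,4,5,6,7}
Reachable = {0,1,2,5,6}
  0: ✓
  1: ✓
  2: VIOLATES
  5: ✓
  6: ✓
witness against invariant: tau → 2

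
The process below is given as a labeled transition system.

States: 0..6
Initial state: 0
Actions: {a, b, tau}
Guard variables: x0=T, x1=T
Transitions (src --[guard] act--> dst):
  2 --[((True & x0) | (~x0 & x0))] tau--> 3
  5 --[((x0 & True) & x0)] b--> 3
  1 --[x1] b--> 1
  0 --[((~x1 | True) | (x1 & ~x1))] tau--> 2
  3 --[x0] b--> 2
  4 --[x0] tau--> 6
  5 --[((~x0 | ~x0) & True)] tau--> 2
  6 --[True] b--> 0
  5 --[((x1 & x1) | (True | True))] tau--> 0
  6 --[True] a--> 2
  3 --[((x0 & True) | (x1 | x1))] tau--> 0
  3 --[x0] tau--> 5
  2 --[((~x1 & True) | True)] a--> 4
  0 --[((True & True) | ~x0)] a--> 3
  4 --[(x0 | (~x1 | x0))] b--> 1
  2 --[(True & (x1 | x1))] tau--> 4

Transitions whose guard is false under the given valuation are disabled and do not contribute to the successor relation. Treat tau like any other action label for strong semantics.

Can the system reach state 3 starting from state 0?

15 transition(s) survive guard evaluation.
Layer 0: {0}
Layer 1: {2,3}  now seen {0,2,3}
Layer 2: {4,5}  now seen {0,2,3,4,5}
Layer 3: {1,6}  now seen {0,1,2,3,4,5,6}
Reach set: {0,1,2,3,4,5,6}
trace reaching 3: a

Answer: REACHABLE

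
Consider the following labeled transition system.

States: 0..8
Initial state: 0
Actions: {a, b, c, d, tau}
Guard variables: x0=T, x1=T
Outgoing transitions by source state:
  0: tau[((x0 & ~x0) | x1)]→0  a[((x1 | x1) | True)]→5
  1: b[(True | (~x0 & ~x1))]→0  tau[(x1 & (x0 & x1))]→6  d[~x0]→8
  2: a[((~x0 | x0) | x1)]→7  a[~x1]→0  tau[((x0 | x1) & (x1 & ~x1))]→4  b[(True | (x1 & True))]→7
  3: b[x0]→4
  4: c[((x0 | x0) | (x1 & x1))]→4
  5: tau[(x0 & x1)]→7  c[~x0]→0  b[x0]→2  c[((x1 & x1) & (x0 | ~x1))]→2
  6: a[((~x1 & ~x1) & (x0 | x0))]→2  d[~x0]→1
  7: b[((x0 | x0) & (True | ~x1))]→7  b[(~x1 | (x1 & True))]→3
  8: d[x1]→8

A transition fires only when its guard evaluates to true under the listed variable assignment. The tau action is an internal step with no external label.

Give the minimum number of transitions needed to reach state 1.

Breadth-first toward 1:
  depth 0: {0}
  depth 1: {5}
  depth 2: {2,7}
  depth 3: {3}
  depth 4: {4}
1 never appears.

Answer: UNREACHABLE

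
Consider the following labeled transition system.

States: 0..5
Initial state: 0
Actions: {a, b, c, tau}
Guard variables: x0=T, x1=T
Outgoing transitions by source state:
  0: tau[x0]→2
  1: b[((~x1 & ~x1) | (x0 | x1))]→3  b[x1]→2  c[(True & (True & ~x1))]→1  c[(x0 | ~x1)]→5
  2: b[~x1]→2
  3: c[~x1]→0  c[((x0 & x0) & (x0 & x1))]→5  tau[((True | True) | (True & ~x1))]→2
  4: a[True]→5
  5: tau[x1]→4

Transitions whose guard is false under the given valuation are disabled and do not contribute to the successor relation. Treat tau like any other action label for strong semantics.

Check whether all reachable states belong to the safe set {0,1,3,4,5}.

Allowed set {0,1,3,4,5}
R = {0,2}
  0: safe
  2: outside
witness against invariant: tau → 2

Answer: INVARIANT VIOLATED at state 2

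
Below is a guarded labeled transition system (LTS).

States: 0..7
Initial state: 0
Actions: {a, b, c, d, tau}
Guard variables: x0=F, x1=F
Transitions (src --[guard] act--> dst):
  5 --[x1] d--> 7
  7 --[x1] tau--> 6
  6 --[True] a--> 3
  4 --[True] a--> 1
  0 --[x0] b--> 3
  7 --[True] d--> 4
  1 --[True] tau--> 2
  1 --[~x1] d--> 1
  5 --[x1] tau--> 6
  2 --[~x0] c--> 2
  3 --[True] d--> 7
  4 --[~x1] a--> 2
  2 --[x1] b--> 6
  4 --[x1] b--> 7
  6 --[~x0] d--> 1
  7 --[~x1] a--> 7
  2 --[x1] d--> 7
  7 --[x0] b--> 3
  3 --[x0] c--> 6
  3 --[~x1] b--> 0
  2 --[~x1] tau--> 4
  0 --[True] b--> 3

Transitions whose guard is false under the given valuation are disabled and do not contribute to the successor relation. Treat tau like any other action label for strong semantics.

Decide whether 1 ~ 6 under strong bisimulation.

Compute ~ classes (split until stable):
  P[0] = {{0,1,2,3,4,5,6,7}}
  P[1] = {{0},{1},{2},{3},{4},{5},{6,7}}
  P[2] = {{0},{1},{2},{3},{4},{5},{6},{7}}
stable after 3 split(s): 8 block(s)
[1]={1}  [6]={6}

Answer: NOT BISIMILAR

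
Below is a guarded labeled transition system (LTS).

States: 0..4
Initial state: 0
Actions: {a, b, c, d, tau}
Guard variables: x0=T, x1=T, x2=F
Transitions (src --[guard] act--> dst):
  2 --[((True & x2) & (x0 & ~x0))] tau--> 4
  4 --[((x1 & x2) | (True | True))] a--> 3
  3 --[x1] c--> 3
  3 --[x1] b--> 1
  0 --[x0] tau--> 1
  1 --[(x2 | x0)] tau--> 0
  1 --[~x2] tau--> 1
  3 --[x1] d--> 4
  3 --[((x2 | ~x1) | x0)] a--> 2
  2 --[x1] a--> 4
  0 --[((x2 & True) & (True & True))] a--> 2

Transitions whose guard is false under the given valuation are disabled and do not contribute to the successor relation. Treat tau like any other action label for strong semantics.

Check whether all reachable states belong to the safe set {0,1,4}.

Answer: INVARIANT HOLDS

Working:
Allowed set {0,1,4}
Reach set: {0,1}
  0: ✓
  1: ✓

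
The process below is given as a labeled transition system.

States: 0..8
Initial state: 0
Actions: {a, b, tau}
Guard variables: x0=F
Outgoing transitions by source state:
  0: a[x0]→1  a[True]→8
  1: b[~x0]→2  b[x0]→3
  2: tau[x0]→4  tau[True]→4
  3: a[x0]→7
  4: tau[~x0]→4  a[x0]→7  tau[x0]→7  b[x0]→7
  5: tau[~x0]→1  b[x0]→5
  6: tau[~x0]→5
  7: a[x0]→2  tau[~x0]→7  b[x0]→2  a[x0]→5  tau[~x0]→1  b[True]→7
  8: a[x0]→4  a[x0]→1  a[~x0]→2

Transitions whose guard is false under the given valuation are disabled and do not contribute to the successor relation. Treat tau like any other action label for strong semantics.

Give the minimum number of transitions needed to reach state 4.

Layered search for 4:
  Layer 0: {0}
  Layer 1: {8}
  Layer 2: {2}
  Layer 3: {4}
first hit 4 at d=3 via a·a·tau

Answer: 3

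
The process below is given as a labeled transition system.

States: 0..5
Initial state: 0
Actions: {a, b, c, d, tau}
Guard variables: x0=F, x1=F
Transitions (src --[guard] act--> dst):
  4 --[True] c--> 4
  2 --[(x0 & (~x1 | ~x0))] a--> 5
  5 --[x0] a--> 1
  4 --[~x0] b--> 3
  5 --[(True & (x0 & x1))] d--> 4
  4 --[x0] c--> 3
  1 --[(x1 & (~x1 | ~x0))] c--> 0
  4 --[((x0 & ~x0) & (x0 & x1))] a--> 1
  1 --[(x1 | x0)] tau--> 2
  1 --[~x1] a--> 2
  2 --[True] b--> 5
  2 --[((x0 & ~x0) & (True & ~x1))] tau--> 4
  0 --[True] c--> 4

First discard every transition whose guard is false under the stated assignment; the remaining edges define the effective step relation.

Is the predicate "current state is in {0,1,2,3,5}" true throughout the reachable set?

Answer: INVARIANT VIOLATED at state 4

Working:
Safe = {0,1,2,3,5}
R = {0,3,4}
  0: ✓
  3: ✓
  4: ✗ unsafe
counterexample path to 4: c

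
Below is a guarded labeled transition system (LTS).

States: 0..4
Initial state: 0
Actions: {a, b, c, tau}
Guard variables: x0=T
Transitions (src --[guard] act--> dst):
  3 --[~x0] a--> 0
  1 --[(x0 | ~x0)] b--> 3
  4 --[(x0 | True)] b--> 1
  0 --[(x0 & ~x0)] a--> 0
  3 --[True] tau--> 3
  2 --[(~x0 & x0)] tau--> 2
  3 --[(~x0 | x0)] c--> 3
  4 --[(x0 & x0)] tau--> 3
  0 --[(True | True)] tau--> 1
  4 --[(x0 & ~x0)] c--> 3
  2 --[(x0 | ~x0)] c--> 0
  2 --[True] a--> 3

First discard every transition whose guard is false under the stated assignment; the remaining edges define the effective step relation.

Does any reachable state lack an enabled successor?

R = {0,1,3}
  0: tau→1  [1 exit(s)]
  1: b→3  [1 exit(s)]
  3: c→3  tau→3  [2 exit(s)]

Answer: DEADLOCK-FREE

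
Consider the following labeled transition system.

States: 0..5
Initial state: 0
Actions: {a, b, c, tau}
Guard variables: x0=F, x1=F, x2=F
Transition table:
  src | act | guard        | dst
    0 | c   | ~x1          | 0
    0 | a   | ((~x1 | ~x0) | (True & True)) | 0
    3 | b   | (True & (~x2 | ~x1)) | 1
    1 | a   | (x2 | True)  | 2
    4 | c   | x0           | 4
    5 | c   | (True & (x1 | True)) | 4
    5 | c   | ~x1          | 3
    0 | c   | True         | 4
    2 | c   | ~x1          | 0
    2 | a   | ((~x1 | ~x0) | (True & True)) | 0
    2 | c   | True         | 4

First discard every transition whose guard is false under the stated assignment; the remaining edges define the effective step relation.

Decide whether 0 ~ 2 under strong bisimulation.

Answer: BISIMILAR

Trace:
Refine partition for ~:
  π0 = {{0,1,2,3,4,5}}
  π1 = {{0,2},{1},{3},{4},{5}}
5 equivalence class(es) (converged in 2)
class of 0: {0,2}; class of 2: {0,2}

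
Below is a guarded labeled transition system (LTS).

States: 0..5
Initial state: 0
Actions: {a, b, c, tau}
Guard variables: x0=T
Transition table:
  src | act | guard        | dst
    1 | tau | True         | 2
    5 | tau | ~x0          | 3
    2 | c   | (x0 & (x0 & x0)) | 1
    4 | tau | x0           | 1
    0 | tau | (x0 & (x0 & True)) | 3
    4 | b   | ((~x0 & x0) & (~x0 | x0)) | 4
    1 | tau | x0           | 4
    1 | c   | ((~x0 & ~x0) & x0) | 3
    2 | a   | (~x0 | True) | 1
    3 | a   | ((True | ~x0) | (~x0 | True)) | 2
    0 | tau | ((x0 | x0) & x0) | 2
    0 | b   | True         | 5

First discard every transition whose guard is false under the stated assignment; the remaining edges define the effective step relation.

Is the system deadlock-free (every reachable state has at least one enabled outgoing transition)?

Answer: DEADLOCK at state 5

Trace:
Reachable = {0,1,2,3,4,5}
  0: b→5  tau→2  tau→3  [deg 3]
  1: tau→2  tau→4  [deg 2]
  2: a→1  c→1  [deg 2]
  3: a→2  [deg 1]
  4: tau→1  [deg 1]
  5: ∅  [no exit]
Path to 5: b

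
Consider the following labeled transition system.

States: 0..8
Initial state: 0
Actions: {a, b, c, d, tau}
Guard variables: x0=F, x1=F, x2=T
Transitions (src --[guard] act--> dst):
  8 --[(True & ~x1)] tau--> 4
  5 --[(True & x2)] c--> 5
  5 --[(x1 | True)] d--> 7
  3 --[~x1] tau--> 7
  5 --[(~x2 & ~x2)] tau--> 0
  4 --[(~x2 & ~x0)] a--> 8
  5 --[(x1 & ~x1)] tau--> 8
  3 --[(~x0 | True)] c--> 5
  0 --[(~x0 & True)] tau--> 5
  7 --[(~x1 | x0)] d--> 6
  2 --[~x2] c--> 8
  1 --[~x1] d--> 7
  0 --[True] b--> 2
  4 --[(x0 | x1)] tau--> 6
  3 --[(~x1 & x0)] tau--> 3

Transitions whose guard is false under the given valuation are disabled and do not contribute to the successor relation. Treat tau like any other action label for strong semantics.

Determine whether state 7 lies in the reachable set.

9 transition(s) survive guard evaluation.
Layer 0: {0}
Layer 1: {2,5}  total {0,2,5}
Layer 2: {7}  total {0,2,5,7}
Layer 3: {6}  total {0,2,5,6,7}
Reachable = {0,2,5,6,7}
witness 7: tau·d

Answer: REACHABLE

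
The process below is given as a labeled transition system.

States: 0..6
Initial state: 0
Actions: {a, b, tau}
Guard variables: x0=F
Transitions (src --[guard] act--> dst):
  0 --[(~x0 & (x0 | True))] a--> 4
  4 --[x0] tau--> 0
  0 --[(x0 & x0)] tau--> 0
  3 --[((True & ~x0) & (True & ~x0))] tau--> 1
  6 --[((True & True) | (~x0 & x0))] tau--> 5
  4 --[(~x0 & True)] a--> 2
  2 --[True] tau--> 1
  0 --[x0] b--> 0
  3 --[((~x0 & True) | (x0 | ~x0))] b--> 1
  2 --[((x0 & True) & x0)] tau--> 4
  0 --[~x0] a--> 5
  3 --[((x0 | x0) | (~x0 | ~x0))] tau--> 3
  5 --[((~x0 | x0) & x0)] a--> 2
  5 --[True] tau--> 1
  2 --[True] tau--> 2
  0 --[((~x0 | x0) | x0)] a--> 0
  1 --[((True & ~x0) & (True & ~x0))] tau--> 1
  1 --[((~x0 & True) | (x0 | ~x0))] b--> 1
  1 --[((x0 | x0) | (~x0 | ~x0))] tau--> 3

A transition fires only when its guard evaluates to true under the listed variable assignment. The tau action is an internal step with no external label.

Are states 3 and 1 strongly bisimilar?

Compute ~ classes (split until stable):
  P[0] = {{0,1,2,3,4,5,6}}
  P[1] = {{0,4},{1,3},{2,5,6}}
  P[2] = {{0},{1,3},{2},{4},{5},{6}}
6 equivalence class(es) (converged in 3)
3∈{1,3}, 1∈{1,3}

Answer: BISIMILAR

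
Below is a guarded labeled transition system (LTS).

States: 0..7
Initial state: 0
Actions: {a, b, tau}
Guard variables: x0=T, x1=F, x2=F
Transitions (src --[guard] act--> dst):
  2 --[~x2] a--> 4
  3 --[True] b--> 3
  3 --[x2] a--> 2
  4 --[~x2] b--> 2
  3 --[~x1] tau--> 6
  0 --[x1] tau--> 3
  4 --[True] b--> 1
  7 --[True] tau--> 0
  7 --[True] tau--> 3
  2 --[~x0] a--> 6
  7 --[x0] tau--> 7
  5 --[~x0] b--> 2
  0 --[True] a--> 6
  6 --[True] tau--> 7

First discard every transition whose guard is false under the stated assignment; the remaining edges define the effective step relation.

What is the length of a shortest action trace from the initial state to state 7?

BFS to 7:
  L0 = {0}
  L1 = {6}
  L2 = {7}
7 enters at depth 2; path a·tau

Answer: 2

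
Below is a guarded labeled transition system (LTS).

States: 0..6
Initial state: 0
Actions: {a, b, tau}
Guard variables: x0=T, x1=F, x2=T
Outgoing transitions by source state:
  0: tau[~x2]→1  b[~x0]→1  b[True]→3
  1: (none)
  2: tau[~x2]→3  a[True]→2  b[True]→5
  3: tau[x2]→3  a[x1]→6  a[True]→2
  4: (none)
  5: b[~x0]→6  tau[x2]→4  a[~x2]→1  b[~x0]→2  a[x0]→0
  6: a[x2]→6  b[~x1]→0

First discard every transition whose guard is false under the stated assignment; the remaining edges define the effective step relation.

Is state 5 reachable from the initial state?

9 transition(s) survive guard evaluation.
L0 = {0}
L1 = {3}  total {0,3}
L2 = {2}  total {0,2,3}
L3 = {5}  total {0,2,3,5}
L4 = {4}  total {0,2,3,4,5}
Reach set: {0,2,3,4,5}
trace reaching 5: b·a·b

Answer: REACHABLE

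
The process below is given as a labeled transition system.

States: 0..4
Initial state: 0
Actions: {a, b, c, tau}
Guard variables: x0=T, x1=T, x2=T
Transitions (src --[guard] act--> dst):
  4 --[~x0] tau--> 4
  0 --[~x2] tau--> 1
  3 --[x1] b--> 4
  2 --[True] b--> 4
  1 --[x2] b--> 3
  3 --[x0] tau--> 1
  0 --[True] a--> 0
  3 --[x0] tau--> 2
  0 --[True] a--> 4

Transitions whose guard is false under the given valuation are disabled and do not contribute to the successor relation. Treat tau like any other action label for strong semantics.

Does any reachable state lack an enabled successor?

R = {0,4}
  0: a→0  a→4  [deg 2]
  4: ∅  [deadlock]
Path to 4: a

Answer: DEADLOCK at state 4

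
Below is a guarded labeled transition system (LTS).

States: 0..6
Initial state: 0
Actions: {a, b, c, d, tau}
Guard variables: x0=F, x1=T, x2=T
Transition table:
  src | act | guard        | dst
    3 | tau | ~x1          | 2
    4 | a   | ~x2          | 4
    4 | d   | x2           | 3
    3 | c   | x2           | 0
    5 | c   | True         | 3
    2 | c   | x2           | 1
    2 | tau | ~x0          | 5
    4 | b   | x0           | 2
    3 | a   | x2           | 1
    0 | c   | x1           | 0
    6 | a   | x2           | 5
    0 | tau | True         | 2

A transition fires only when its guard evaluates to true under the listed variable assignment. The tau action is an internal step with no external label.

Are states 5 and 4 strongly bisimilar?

Answer: NOT BISIMILAR

Trace:
Bisimulation quotient by refinement:
  P[0] = {{0,1,2,3,4,5,6}}
  P[1] = {{0,2},{1},{3},{4},{5},{6}}
  P[2] = {{0},{1},{2},{3},{4},{5},{6}}
Fixed point at round 3; 7 class(es).
[5]={5}  [4]={4}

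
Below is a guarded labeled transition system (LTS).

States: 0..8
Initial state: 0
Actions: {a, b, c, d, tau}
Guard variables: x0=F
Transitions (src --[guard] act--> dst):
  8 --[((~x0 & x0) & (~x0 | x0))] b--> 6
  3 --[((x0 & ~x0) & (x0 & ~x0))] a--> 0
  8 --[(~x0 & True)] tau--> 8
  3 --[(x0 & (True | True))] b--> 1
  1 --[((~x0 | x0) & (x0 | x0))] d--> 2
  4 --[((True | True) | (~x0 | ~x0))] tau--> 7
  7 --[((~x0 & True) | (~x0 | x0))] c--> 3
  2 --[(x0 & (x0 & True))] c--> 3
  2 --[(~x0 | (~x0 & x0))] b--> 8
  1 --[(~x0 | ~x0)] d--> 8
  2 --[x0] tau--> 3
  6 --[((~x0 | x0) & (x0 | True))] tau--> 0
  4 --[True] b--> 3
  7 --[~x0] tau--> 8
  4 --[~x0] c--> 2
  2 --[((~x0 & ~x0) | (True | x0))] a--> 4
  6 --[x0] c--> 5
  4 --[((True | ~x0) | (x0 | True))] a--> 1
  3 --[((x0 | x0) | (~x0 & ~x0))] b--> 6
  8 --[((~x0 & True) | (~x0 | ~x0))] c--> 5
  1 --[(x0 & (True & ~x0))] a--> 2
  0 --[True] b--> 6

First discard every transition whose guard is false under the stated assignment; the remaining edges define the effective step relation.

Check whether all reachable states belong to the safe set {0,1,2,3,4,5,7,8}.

Answer: INVARIANT VIOLATED at state 6

Trace:
Allowed set {0,1,2,3,4,5,7,8}
Reachable = {0,6}
  0: safe
  6: ✗ unsafe
counterexample path to 6: b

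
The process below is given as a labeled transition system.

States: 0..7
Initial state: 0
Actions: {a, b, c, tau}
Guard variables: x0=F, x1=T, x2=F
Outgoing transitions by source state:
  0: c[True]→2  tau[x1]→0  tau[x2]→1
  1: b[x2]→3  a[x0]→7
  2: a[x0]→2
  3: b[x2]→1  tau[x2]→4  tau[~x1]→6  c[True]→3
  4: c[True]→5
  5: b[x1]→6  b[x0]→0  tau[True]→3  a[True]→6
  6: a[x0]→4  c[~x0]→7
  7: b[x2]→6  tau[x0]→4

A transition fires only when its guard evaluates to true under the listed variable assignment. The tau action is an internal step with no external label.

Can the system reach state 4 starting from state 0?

8 transition(s) survive guard evaluation.
Layer 0: {0}
Layer 1: {2}  total {0,2}
Reach set: {0,2}

Answer: UNREACHABLE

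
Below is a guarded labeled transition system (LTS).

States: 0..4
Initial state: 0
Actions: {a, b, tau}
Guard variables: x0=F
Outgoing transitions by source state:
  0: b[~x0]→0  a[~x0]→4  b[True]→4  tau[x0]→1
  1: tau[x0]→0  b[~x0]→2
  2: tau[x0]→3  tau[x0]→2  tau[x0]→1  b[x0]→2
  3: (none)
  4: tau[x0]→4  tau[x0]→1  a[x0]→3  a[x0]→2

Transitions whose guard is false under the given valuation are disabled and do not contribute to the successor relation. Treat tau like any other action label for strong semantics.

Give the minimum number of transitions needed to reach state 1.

Answer: UNREACHABLE

Analysis:
BFS to 1:
  Layer 0: {0}
  Layer 1: {4}
1 never appears.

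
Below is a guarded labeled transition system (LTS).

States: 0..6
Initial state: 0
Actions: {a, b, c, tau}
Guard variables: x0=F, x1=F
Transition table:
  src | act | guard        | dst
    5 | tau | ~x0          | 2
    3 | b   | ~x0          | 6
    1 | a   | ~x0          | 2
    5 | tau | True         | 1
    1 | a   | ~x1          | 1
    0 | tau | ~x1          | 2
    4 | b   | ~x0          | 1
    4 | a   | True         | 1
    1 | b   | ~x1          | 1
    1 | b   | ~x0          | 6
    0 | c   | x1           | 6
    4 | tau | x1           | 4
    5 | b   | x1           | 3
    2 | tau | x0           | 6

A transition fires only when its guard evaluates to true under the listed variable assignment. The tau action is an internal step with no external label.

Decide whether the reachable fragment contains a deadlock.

R = {0,2}
  0: tau→2  [1 out]
  2: ∅  [no exit]
witness 2: tau

Answer: DEADLOCK at state 2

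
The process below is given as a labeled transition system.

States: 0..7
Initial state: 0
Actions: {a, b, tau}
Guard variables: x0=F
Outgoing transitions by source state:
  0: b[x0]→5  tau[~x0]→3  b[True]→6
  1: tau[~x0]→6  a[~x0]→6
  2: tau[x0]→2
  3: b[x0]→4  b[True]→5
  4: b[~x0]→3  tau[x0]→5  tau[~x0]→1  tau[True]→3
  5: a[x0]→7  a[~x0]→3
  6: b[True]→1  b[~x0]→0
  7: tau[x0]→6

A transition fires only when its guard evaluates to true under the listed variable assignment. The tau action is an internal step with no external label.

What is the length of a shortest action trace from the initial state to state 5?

Breadth-first toward 5:
  L0 = {0}
  L1 = {3,6}
  L2 = {1,5}
first hit 5 at d=2 via tau·b

Answer: 2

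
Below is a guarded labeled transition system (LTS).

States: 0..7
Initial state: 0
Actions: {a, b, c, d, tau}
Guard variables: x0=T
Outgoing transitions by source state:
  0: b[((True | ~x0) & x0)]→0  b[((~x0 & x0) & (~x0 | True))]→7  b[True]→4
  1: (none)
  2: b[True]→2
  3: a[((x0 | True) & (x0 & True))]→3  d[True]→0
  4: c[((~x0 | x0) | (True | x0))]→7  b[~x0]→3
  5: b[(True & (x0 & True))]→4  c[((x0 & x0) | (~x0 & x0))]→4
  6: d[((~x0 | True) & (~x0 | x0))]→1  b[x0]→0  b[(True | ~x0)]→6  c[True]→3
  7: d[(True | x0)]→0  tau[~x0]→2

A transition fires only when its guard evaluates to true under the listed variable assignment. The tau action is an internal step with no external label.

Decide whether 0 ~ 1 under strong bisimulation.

Refine partition for ~:
  P[0] = {{0,1,2,3,4,5,6,7}}
  P[1] = {{0,2},{1},{3},{4},{5},{6},{7}}
  P[2] = {{0},{1},{2},{3},{4},{5},{6},{7}}
8 equivalence class(es) (converged in 3)
[0]={0}  [1]={1}

Answer: NOT BISIMILAR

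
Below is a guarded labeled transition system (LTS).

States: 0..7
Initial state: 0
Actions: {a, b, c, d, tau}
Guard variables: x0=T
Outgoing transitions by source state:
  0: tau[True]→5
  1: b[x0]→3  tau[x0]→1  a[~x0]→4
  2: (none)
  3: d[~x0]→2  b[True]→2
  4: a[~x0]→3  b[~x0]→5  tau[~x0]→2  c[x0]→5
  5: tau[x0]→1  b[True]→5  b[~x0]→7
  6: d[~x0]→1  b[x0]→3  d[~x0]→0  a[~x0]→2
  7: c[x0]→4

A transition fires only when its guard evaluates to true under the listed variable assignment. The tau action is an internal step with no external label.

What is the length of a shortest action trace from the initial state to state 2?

BFS to 2:
  depth 0: {0}
  depth 1: {5}
  depth 2: {1}
  depth 3: {3}
  depth 4: {2}
first hit 2 at d=4 via tau·tau·b·b

Answer: 4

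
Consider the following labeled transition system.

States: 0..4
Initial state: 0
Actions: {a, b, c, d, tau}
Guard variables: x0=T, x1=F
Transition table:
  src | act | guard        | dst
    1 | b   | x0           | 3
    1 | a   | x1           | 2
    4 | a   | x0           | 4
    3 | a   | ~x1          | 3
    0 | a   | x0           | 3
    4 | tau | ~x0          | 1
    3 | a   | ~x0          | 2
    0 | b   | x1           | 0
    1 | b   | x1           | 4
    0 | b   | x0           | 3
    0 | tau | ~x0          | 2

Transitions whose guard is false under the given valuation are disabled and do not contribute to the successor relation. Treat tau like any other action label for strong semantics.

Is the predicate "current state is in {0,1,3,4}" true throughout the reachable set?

Allowed set {0,1,3,4}
Reach set: {0,3}
  0: ok
  3: ok

Answer: INVARIANT HOLDS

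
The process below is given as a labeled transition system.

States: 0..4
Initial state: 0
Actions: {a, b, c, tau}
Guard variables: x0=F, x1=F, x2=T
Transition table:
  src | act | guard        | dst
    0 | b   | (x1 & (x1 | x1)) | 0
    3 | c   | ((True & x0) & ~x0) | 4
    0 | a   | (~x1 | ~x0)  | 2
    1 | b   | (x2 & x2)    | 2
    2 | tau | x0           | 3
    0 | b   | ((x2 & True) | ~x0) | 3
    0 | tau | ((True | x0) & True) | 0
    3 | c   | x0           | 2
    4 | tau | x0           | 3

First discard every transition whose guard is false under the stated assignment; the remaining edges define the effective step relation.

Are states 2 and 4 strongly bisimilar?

Answer: BISIMILAR

Working:
Compute ~ classes (split until stable):
  π0 = {{0,1,2,3,4}}
  π1 = {{0},{1},{2,3,4}}
stable after 2 split(s): 3 block(s)
2∈{2,3,4}, 4∈{2,3,4}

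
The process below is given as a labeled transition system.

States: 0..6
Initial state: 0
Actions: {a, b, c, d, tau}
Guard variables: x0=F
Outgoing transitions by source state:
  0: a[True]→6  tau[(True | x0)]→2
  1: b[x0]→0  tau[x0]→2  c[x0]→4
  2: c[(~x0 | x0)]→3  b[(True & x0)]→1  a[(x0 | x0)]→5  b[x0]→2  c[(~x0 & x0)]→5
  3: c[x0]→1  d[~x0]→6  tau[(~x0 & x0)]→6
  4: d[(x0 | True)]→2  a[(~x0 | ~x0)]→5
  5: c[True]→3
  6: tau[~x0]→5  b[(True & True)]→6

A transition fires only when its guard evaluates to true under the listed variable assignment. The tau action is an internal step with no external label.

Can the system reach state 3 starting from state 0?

9 transition(s) survive guard evaluation.
L0 = {0}
L1 = {2,6}  total {0,2,6}
L2 = {3,5}  total {0,2,3,5,6}
Reach set: {0,2,3,5,6}
witness 3: tau·c

Answer: REACHABLE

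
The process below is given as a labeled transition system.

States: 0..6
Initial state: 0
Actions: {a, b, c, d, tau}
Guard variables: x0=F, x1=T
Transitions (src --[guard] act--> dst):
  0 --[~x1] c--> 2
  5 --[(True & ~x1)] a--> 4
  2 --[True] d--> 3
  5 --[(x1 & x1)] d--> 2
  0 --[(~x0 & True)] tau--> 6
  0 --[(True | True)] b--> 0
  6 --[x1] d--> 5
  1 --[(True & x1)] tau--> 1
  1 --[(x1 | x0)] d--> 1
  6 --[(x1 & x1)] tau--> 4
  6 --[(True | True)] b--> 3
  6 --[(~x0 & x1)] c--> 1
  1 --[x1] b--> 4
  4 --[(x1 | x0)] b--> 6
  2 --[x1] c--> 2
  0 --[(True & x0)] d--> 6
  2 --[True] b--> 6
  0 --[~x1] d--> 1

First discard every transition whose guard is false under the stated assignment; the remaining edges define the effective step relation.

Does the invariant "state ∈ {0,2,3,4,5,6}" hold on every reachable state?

Answer: INVARIANT VIOLATED at state 1

Analysis:
Allowed set {0,2,3,4,5,6}
Reach set: {0,1,2,3,4,5,6}
  0: ok
  1: VIOLATES
  2: ok
  3: ok
  4: ok
  5: ok
  6: ok
counterexample path to 1: tau·c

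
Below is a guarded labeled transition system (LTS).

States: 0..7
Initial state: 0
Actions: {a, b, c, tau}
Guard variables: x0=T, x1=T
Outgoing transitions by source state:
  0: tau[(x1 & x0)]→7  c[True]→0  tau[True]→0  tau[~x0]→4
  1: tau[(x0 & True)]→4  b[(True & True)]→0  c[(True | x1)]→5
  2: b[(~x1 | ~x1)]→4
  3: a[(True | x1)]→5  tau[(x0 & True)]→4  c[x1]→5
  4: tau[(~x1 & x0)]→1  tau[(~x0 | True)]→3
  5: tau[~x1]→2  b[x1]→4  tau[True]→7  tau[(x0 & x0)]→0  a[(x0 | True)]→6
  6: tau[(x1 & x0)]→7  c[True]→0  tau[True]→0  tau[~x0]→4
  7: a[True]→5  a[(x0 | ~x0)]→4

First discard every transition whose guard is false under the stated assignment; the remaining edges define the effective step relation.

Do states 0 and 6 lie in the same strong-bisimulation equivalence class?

Compute ~ classes (split until stable):
  round 0: {{0,1,2,3,4,5,6,7}}
  round 1: {{0,6},{1},{2},{3},{4},{5},{7}}
Fixed point at round 2; 7 class(es).
0∈{0,6}, 6∈{0,6}

Answer: BISIMILAR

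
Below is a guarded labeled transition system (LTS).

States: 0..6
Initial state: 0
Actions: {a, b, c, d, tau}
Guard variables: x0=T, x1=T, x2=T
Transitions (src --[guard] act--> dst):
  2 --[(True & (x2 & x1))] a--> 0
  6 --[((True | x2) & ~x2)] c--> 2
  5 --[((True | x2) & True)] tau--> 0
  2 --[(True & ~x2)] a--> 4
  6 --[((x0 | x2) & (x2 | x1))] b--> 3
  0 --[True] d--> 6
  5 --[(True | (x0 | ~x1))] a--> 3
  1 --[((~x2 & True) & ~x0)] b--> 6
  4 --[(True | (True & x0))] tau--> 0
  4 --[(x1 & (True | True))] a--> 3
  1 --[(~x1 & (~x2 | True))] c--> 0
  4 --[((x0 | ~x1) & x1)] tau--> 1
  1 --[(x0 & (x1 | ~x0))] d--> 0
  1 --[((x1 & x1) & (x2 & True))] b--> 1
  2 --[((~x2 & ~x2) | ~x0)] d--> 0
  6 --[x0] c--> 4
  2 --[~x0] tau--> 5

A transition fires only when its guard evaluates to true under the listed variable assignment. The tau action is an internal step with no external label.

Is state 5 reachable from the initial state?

Guard filter leaves 11 enabled edge(s).
Layer 0: {0}
Layer 1: {6}  now seen {0,6}
Layer 2: {3,4}  now seen {0,3,4,6}
Layer 3: {1}  now seen {0,1,3,4,6}
R = {0,1,3,4,6}

Answer: UNREACHABLE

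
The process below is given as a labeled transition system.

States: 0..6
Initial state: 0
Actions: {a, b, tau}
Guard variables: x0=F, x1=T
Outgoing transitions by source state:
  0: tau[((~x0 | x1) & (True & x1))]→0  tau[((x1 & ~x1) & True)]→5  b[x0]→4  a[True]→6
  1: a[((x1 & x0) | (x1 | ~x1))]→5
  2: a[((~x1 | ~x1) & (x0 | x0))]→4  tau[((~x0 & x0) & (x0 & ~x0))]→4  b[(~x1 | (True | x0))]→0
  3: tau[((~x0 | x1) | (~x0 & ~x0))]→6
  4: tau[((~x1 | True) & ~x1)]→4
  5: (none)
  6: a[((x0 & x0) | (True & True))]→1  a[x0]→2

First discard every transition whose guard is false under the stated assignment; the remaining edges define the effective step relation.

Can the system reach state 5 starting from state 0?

Answer: REACHABLE

Working:
6 transition(s) survive guard evaluation.
L0 = {0}
L1 = {6}  cumulative {0,6}
L2 = {1}  cumulative {0,1,6}
L3 = {5}  cumulative {0,1,5,6}
R = {0,1,5,6}
Path to 5: a·a·a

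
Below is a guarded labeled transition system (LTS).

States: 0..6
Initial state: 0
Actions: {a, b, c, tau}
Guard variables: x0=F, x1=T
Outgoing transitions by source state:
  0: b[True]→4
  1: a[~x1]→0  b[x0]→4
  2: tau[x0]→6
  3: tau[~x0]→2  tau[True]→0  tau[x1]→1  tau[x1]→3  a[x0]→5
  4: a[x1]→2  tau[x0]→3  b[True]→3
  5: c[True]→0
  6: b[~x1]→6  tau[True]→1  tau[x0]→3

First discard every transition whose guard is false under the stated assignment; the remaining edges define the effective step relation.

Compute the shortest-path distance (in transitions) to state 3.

Layered search for 3:
  L0 = {0}
  L1 = {4}
  L2 = {2,3}
3 enters at depth 2; path b·b

Answer: 2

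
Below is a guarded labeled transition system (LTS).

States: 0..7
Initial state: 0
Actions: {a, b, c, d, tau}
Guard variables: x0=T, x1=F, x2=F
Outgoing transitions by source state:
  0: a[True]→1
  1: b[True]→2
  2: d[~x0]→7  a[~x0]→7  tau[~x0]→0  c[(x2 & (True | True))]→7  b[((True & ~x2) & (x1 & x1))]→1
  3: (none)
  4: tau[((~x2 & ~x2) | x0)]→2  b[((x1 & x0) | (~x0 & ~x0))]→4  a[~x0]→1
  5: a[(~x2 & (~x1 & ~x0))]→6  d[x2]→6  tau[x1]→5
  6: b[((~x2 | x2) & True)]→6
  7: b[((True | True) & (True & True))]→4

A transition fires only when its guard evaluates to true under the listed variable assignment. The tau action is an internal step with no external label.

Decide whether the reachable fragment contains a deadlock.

Reach set: {0,1,2}
  0: a→1  [1 out]
  1: b→2  [1 out]
  2: ∅  [STUCK]
Path to 2: a·b

Answer: DEADLOCK at state 2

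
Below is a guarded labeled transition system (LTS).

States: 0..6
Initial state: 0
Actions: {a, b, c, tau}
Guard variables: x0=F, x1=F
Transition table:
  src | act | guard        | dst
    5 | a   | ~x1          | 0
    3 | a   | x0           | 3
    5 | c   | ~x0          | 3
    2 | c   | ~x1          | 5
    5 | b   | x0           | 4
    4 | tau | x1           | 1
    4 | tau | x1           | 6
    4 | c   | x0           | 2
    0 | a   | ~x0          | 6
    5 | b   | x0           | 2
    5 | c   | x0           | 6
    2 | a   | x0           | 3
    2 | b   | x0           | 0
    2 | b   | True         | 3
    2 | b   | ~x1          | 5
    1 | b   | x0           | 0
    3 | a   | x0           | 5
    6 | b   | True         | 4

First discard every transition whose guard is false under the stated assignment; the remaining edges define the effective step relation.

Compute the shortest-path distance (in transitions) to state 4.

Breadth-first toward 4:
  Layer 0: {0}
  Layer 1: {6}
  Layer 2: {4}
depth(4)=2, e.g. a·b

Answer: 2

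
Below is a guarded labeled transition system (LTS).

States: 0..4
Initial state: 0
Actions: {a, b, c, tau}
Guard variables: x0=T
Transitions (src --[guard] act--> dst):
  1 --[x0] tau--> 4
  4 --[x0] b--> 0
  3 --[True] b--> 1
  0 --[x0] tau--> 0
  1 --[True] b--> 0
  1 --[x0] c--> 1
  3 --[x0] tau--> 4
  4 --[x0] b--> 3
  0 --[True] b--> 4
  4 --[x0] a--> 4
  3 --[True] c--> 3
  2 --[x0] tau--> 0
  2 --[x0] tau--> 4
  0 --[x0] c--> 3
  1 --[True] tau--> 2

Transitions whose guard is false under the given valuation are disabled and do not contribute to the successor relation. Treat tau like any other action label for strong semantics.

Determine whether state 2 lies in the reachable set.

15 transition(s) survive guard evaluation.
L0 = {0}
L1 = {3,4}  total {0,3,4}
L2 = {1}  total {0,1,3,4}
L3 = {2}  total {0,1,2,3,4}
Reach set: {0,1,2,3,4}
witness 2: c·b·tau

Answer: REACHABLE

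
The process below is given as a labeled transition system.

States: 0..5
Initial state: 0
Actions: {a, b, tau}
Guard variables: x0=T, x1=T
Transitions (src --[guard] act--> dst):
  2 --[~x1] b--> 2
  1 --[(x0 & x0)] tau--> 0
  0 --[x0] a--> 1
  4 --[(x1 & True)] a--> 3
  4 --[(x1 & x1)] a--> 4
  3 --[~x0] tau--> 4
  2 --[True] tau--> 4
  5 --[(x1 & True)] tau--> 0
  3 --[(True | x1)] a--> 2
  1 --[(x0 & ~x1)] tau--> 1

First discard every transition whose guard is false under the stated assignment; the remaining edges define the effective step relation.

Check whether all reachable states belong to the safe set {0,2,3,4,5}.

Allowed set {0,2,3,4,5}
Reach set: {0,1}
  0: safe
  1: VIOLATES
reach 1 via a — violates

Answer: INVARIANT VIOLATED at state 1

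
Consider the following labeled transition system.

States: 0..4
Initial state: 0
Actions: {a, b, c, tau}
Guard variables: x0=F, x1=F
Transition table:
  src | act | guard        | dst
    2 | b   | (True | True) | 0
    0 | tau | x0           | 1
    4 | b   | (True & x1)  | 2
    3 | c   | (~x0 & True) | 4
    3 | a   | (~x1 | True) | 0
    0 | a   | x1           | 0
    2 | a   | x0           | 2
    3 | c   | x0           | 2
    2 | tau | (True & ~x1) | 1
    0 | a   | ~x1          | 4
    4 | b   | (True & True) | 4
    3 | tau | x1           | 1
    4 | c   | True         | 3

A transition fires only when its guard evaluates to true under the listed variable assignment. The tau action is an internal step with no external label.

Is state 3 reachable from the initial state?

Answer: REACHABLE

Working:
Guard filter leaves 7 enabled edge(s).
Layer 0: {0}
Layer 1: {4}  total {0,4}
Layer 2: {3}  total {0,3,4}
Reachable = {0,3,4}
Path to 3: a·c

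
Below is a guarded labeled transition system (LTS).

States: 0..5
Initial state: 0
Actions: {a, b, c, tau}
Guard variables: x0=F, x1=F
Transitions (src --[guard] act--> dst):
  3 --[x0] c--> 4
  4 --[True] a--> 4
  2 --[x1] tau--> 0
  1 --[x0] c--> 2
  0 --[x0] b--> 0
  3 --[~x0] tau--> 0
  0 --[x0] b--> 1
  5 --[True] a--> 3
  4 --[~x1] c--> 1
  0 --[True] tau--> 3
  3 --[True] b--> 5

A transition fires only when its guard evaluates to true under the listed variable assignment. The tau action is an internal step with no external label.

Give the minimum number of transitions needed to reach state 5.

Answer: 2

Trace:
Layered search for 5:
  depth 0: {0}
  depth 1: {3}
  depth 2: {5}
5 enters at depth 2; path tau·b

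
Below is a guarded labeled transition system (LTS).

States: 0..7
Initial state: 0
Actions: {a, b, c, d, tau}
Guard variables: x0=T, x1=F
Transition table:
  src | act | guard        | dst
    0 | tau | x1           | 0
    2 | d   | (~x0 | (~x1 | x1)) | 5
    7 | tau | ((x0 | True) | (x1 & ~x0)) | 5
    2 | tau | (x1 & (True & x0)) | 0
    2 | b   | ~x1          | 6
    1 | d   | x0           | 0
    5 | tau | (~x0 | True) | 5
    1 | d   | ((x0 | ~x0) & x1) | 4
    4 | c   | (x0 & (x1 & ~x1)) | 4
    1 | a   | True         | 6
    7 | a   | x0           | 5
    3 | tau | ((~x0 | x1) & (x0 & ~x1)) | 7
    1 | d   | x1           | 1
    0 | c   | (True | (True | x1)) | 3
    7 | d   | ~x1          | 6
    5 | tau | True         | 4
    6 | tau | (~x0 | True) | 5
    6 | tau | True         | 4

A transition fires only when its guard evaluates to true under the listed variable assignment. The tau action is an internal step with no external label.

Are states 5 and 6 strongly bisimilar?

Bisimulation quotient by refinement:
  P[0] = {{0,1,2,3,4,5,6,7}}
  P[1] = {{0},{1},{2},{3,4},{5,6},{7}}
Fixed point at round 2; 6 class(es).
class of 5: {5,6}; class of 6: {5,6}

Answer: BISIMILAR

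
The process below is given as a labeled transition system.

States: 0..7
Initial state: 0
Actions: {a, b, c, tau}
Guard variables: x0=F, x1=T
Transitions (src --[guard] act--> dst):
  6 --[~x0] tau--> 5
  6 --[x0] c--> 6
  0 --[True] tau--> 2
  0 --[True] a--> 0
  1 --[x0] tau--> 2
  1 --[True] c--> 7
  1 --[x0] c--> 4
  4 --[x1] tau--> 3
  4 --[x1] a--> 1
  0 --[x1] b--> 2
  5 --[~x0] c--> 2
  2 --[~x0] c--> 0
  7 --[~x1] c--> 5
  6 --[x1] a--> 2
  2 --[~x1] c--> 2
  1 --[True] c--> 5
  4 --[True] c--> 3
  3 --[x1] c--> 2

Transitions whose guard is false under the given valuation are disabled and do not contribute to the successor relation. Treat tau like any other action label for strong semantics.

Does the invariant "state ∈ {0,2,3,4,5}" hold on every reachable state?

Answer: INVARIANT HOLDS

Analysis:
Allowed set {0,2,3,4,5}
R = {0,2}
  0: safe
  2: safe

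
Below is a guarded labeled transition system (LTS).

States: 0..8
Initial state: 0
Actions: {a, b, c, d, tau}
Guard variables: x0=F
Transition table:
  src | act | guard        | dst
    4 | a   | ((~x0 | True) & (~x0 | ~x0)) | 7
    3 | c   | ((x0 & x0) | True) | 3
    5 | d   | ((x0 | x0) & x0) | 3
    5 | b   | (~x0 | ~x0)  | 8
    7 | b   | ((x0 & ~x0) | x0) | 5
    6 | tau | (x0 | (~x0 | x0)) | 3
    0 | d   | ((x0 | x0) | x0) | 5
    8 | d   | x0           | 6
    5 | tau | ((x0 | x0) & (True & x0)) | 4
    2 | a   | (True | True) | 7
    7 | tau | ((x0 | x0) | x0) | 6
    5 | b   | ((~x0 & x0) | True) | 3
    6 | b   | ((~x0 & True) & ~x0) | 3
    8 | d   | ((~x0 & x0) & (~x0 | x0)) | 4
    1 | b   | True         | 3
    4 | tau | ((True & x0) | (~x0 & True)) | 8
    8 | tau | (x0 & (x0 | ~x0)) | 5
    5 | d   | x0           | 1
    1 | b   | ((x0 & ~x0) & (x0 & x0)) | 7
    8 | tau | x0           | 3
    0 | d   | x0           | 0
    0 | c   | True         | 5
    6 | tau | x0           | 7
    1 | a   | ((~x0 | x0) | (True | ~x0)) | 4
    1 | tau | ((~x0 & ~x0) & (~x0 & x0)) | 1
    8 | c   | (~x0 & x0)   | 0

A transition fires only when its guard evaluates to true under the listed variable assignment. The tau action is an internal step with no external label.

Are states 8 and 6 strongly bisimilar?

Answer: NOT BISIMILAR

Working:
Bisimulation quotient by refinement:
  round 0: {{0,1,2,3,4,5,6,7,8}}
  round 1: {{0,3},{1},{2},{4},{5},{6},{7,8}}
  round 2: {{0},{1},{2},{3},{4},{5},{6},{7,8}}
8 equivalence class(es) (converged in 3)
8∈{7,8}, 6∈{6}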